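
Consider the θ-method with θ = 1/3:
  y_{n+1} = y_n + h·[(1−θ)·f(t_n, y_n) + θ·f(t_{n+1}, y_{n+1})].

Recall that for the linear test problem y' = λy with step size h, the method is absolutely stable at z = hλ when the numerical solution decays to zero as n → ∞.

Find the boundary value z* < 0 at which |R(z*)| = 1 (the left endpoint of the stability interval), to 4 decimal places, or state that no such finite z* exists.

left endpoint -6.0000.

With y'=λy (z=hλ):
  y_{n+1} = y_n + z·[2/3·y_n + 1/3·y_{n+1}] ⇒ (1 − 1/3z)y_{n+1} = (1 + 2/3z)y_n
  R(z) = (1 + 2/3z)/(1 − 1/3z).

Solve |R(x)|<1 on ℝ⁻.
x=-1.19: |R|=0.1480
R=−1: 1+2/3x = −1+1/3x ⇒ -1/3x=2 ⇒ x=2/(-1/3)=-6.0000
Confirm numerically:
  x=-5.729: |R|=0.96895 <1
  x=-4.587: |R|=0.81376 <1
  x=-4.400: |R|=0.78378 <1
  x=-2.739: |R|=0.43178 <1
  x=-6.394: |R|=1.04194 >1
  x=-6.273: |R|=1.02944 >1
So |R|<1 on (-6.0000, 0).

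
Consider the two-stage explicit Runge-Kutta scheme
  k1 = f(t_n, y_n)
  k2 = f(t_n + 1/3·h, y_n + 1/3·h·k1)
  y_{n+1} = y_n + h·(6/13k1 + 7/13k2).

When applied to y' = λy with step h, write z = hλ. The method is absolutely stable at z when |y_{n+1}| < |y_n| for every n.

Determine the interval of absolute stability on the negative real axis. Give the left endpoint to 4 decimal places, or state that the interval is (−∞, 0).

(-5.5714, 0).

On y'=λy, z=hλ:
  k1=λy_n ⇒ h·k1=z·y_n;  k2=λ(1+1/3z)y_n ⇒ h·k2=z(1+1/3z)y_n
  y_{n+1}/y_n = 1 + 6/13z + 7/13z(1+1/3z) = 1 + z + 7/39z²
  Hence R(z) = 1 + z + 7/39z².

Find x<0 with |R(x)|<1.
x=-1.47: |R|=0.0821
R=1: x+7/39x²=0 ⇒ x=−39/7=-5.5714; min R=1−1/(4·7/39)=-0.3929>−1
Confirm numerically:
  x=-4.673: |R|=0.24645 <1
  x=-4.386: |R|=0.06679 <1
  x=-3.029: |R|=0.38223 <1
  x=-6.063: |R|=1.53494 >1
  x=-5.812: |R|=1.25096 >1
  x=-5.672: |R|=1.10239 >1
So |R|<1 on (-5.5714, 0).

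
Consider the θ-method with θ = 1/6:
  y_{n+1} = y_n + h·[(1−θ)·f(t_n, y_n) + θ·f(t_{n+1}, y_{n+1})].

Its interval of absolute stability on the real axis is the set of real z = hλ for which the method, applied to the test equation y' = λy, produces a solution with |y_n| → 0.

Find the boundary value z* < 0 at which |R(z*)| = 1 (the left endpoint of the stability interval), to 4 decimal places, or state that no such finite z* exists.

Test eqn y'=λy, z=hλ:
  y_{n+1} = y_n + z·[5/6·y_n + 1/6·y_{n+1}] ⇒ (1 − 1/6z)y_{n+1} = (1 + 5/6z)y_n
  so R(z) = (1 + 5/6z)/(1 − 1/6z).

Solve |R(x)|<1 on ℝ⁻.
x=-0.65: |R|=0.4135
R=−1: 1+5/6x = −1+1/6x ⇒ -2/3x=2 ⇒ x=2/(-2/3)=-3.0000
Confirm numerically:
  x=-2.797: |R|=0.90770 <1
  x=-2.082: |R|=0.54566 <1
  x=-1.663: |R|=0.30210 <1
  x=-3.586: |R|=1.24452 >1
  x=-3.309: |R|=1.13277 >1
  x=-3.273: |R|=1.11776 >1
Interval (-3.0000, 0).

left endpoint -3.0000.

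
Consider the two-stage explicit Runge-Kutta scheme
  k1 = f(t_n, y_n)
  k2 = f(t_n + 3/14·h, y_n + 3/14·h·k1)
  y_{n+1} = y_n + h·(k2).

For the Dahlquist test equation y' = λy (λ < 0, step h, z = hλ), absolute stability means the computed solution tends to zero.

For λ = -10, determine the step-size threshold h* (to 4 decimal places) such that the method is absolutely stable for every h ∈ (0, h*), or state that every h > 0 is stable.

Set f=λy, z=hλ:
  k1=λy_n ⇒ h·k1=z·y_n;  k2=λ(1+3/14z)y_n ⇒ h·k2=z(1+3/14z)y_n
  y_{n+1}/y_n = 1 + z(1+3/14z) = 1 + z + 3/14z²
  R(z) = 1 + z + 3/14z².

Need |R(x)|<1, x<0.
x=-1.44: |R|=0.0043
R=1: x+3/14x²=0 ⇒ x=−14/3=-4.6667; min R=1−1/(4·3/14)=-0.1667>−1
Confirm numerically:
  x=-4.322: |R|=0.68079 <1
  x=-2.956: |R|=0.08359 <1
  x=-2.604: |R|=0.15097 <1
  x=-2.331: |R|=0.16667 <1
  x=-5.003: |R|=1.36057 >1
  x=-4.834: |R|=1.17333 >1
  x=-4.696: |R|=1.02952 >1
Interval (-4.6667, 0).

(-4.6667,0); λ=-10 ⇒ h* = (14/3)/10 = 0.4667.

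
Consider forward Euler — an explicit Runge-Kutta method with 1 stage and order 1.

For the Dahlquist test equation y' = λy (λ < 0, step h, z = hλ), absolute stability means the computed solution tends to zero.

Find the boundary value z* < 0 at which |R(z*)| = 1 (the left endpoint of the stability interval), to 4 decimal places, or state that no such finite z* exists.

With y'=λy (z=hλ):
  order 1, 1-stage ⇒ R(z)=1+z
  (e.g. R(-1.25)=-0.25000, |R|=0.25000)

Boundary: |R(x)|=1, x<0.
x=-1.25: |R|=0.2500
|R(-2.37)|=1.3700 |R(-1.89)|=0.8900 |R(-1.81)|=0.8100
Bisect:
  x_lo=-2.7731 |R|=1.7731  x_hi=-0.1752 |R|=0.8248
  mid=-1.47413 |R|=0.47413 →hi
  mid=-2.12361 |R|=1.12361 →lo
  mid=-1.79887 |R|=0.79887 →hi
  mid=-1.96124 |R|=0.96124 →hi
  mid=-2.04242 |R|=1.04242 →lo
  mid=-2.00183 |R|=1.00183 →lo
  mid=-1.98154 |R|=0.98154 →hi
  mid=-1.99168 |R|=0.99168 →hi
  mid=-1.99676 |R|=0.99676 →hi
  ...
  [-2.00009,-1.99993] ⇒ x*=-2.0000
So |R|<1 on (-2.0000, 0).

left endpoint -2.0000.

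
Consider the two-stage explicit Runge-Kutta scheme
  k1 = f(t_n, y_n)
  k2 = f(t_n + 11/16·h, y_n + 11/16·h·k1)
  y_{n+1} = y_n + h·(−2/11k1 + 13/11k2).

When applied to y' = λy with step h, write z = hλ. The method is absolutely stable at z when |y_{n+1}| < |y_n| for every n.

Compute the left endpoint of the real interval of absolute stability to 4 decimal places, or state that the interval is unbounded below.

Set f=λy, z=hλ:
  k1=λy_n ⇒ h·k1=z·y_n;  k2=λ(1+11/16z)y_n ⇒ h·k2=z(1+11/16z)y_n
  y_{n+1}/y_n = 1 − 2/11z + 13/11z(1+11/16z) = 1 + z + 13/16z²
  so R(z) = 1 + z + 13/16z².

Solve |R(x)|<1 on ℝ⁻.
x=-0.36: |R|=0.7453
R=1: x+13/16x²=0 ⇒ x=−16/13=-1.2308; min R=1−1/(4·13/16)=0.6923>−1
Confirm numerically:
  x=-1.200: |R|=0.97000 <1
  x=-1.123: |R|=0.90167 <1
  x=-0.986: |R|=0.80391 <1
  x=-0.810: |R|=0.72308 <1
  x=-1.728: |R|=1.69811 >1
  x=-1.564: |R|=1.42345 >1
So |R|<1 on (-1.2308, 0).

left endpoint -1.2308.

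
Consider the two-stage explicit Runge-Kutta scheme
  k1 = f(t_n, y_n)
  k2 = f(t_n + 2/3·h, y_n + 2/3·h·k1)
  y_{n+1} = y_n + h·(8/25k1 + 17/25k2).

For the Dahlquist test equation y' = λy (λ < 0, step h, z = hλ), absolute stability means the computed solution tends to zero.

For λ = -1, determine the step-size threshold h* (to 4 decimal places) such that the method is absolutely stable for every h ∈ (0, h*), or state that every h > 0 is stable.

Set f=λy, z=hλ:
  k1=λy_n ⇒ h·k1=z·y_n;  k2=λ(1+2/3z)y_n ⇒ h·k2=z(1+2/3z)y_n
  y_{n+1}/y_n = 1 + 8/25z + 17/25z(1+2/3z) = 1 + z + 34/75z²
  R(z) = 1 + z + 34/75z².

Find x<0 with |R(x)|<1.
x=-0.99: |R|=0.4543
R=1: x+34/75x²=0 ⇒ x=−75/34=-2.2059; min R=1−1/(4·34/75)=0.4485>−1
Confirm numerically:
  x=-1.975: |R|=0.79328 <1
  x=-1.685: |R|=0.60212 <1
  x=-1.632: |R|=0.57542 <1
  x=-2.547: |R|=1.39387 >1
  x=-2.358: |R|=1.16261 >1
  x=-2.287: |R|=1.08410 >1
So |R|<1 on (-2.2059, 0).

(-2.2059,0); λ=-1 ⇒ h* = (75/34)/1 = 2.2059.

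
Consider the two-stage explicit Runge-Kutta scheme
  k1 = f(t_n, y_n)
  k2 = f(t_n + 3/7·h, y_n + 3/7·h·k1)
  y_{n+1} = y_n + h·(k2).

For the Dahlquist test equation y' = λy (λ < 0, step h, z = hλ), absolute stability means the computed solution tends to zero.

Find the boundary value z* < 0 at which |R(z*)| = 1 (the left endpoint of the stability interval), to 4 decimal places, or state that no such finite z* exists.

z* = -2.3333.

With y'=λy (z=hλ):
  k1=λy_n ⇒ h·k1=z·y_n;  k2=λ(1+3/7z)y_n ⇒ h·k2=z(1+3/7z)y_n
  y_{n+1}/y_n = 1 + z(1+3/7z) = 1 + z + 3/7z²
  ⇒ R(z) = 1 + z + 3/7z².

Need |R(x)|<1, x<0.
x=-1.06: |R|=0.4215
R=1: x+3/7x²=0 ⇒ x=−7/3=-2.3333; min R=1−1/(4·3/7)=0.4167>−1
Confirm numerically:
  x=-2.258: |R|=0.92710 <1
  x=-1.992: |R|=0.70860 <1
  x=-1.315: |R|=0.42610 <1
  x=-1.046: |R|=0.42291 <1
  x=-2.673: |R|=1.38911 >1
  x=-2.619: |R|=1.32064 >1
  x=-2.422: |R|=1.09204 >1
Interval (-2.3333, 0).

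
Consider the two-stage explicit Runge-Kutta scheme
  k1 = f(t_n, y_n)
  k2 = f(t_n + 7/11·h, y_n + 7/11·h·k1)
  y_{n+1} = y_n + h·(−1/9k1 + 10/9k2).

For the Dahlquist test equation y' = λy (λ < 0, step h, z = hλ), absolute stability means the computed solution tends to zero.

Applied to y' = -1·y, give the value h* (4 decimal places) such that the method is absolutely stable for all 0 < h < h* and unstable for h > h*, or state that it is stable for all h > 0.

Set f=λy, z=hλ:
  k1=λy_n ⇒ h·k1=z·y_n;  k2=λ(1+7/11z)y_n ⇒ h·k2=z(1+7/11z)y_n
  y_{n+1}/y_n = 1 − 1/9z + 10/9z(1+7/11z) = 1 + z + 70/99z²
  Hence R(z) = 1 + z + 70/99z².

Find x<0 with |R(x)|<1.
x=-0.73: |R|=0.6468
R=1: x+70/99x²=0 ⇒ x=−99/70=-1.4143; min R=1−1/(4·70/99)=0.6464>−1
Confirm numerically:
  x=-1.236: |R|=0.84419 <1
  x=-1.201: |R|=0.81888 <1
  x=-0.777: |R|=0.64988 <1
  x=-1.984: |R|=1.79921 >1
  x=-1.502: |R|=1.09315 >1
  x=-1.473: |R|=1.06115 >1
So |R|<1 on (-1.4143, 0).

(-1.4143,0); λ=-1 ⇒ h* = (99/70)/1 = 1.4143.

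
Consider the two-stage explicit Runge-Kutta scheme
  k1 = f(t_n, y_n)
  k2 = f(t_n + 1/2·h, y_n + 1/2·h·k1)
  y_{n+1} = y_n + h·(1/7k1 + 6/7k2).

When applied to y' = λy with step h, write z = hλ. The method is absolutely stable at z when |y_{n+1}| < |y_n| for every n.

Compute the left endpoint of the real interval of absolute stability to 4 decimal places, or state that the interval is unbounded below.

left endpoint -2.3333.

On y'=λy, z=hλ:
  k1=λy_n ⇒ h·k1=z·y_n;  k2=λ(1+1/2z)y_n ⇒ h·k2=z(1+1/2z)y_n
  y_{n+1}/y_n = 1 + 1/7z + 6/7z(1+1/2z) = 1 + z + 3/7z²
  ⇒ R(z) = 1 + z + 3/7z².

Find x<0 with |R(x)|<1.
x=-1.76: |R|=0.5675
R=1: x+3/7x²=0 ⇒ x=−7/3=-2.3333; min R=1−1/(4·3/7)=0.4167>−1
Confirm numerically:
  x=-1.909: |R|=0.65283 <1
  x=-1.405: |R|=0.44101 <1
  x=-1.270: |R|=0.42124 <1
  x=-2.847: |R|=1.62675 >1
  x=-2.441: |R|=1.11263 >1
  x=-2.384: |R|=1.05177 >1
So |R|<1 on (-2.3333, 0).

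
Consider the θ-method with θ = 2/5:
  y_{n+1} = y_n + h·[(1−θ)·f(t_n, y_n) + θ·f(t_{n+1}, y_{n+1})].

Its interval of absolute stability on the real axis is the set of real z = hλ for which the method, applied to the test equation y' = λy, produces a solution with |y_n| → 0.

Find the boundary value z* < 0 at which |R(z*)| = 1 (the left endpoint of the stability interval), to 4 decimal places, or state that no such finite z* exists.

Set f=λy, z=hλ:
  y_{n+1} = y_n + z·[3/5·y_n + 2/5·y_{n+1}] ⇒ (1 − 2/5z)y_{n+1} = (1 + 3/5z)y_n
  Hence R(z) = (1 + 3/5z)/(1 − 2/5z).

Solve |R(x)|<1 on ℝ⁻.
x=-1.53: |R|=0.0509
R=−1: 1+3/5x = −1+2/5x ⇒ -1/5x=2 ⇒ x=2/(-1/5)=-10.0000
Confirm numerically:
  x=-8.064: |R|=0.90837 <1
  x=-7.246: |R|=0.85871 <1
  x=-5.847: |R|=0.75123 <1
  x=-10.570: |R|=1.02181 >1
  x=-10.394: |R|=1.01528 >1
  x=-10.233: |R|=1.00915 >1
Stable set (-10.0000, 0).

left endpoint -10.0000.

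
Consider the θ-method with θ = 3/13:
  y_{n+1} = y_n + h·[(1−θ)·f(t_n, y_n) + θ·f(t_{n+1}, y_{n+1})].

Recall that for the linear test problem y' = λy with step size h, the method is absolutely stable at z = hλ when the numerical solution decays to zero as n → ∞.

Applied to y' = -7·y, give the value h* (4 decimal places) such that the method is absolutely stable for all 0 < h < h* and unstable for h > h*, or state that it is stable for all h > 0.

On y'=λy, z=hλ:
  y_{n+1} = y_n + z·[10/13·y_n + 3/13·y_{n+1}] ⇒ (1 − 3/13z)y_{n+1} = (1 + 10/13z)y_n
  R(z) = (1 + 10/13z)/(1 − 3/13z).

Find x<0 with |R(x)|<1.
x=-0.77: |R|=0.3462
R=−1: 1+10/13x = −1+3/13x ⇒ -7/13x=2 ⇒ x=2/(-7/13)=-3.7143
Confirm numerically:
  x=-3.649: |R|=0.98092 <1
  x=-3.467: |R|=0.92603 <1
  x=-1.864: |R|=0.30336 <1
  x=-1.537: |R|=0.13457 <1
  x=-4.067: |R|=1.09797 >1
  x=-3.819: |R|=1.02997 >1
  x=-3.752: |R|=1.01088 >1
Interval (-3.7143, 0).

(-3.7143,0); λ=-7 ⇒ h* = (26/7)/7 = 0.5306.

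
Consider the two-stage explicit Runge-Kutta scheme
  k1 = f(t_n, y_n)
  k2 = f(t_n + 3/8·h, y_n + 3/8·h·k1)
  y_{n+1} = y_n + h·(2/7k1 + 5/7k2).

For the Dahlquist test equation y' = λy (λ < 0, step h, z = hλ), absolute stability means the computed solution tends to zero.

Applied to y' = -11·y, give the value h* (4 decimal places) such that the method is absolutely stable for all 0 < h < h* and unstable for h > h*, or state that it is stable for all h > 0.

(-3.7333,0); λ=-11 ⇒ h* = (56/15)/11 = 0.3394.

With y'=λy (z=hλ):
  k1=λy_n ⇒ h·k1=z·y_n;  k2=λ(1+3/8z)y_n ⇒ h·k2=z(1+3/8z)y_n
  y_{n+1}/y_n = 1 + 2/7z + 5/7z(1+3/8z) = 1 + z + 15/56z²
  R(z) = 1 + z + 15/56z².

Find x<0 with |R(x)|<1.
x=-1.45: |R|=0.1132
R=1: x+15/56x²=0 ⇒ x=−56/15=-3.7333; min R=1−1/(4·15/56)=0.0667>−1
Confirm numerically:
  x=-2.947: |R|=0.37929 <1
  x=-2.468: |R|=0.16352 <1
  x=-2.437: |R|=0.15380 <1
  x=-2.084: |R|=0.07932 <1
  x=-4.312: |R|=1.66836 >1
  x=-3.963: |R|=1.24380 >1
  x=-3.765: |R|=1.03194 >1
Stable set (-3.7333, 0).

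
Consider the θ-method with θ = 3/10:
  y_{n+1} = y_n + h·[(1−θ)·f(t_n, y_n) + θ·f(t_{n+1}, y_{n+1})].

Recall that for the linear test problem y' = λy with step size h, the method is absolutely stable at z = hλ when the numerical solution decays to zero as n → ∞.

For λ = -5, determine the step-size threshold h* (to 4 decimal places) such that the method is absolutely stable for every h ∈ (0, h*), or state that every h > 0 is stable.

(-5.0000,0); λ=-5 ⇒ h* = (5)/5 = 1.0000.

Set f=λy, z=hλ:
  y_{n+1} = y_n + z·[7/10·y_n + 3/10·y_{n+1}] ⇒ (1 − 3/10z)y_{n+1} = (1 + 7/10z)y_n
  R(z) = (1 + 7/10z)/(1 − 3/10z).

Need |R(x)|<1, x<0.
x=-1.1: |R|=0.1729
R=−1: 1+7/10x = −1+3/10x ⇒ -2/5x=2 ⇒ x=2/(-2/5)=-5.0000
Confirm numerically:
  x=-3.446: |R|=0.69437 <1
  x=-3.391: |R|=0.68096 <1
  x=-2.853: |R|=0.53726 <1
  x=-5.443: |R|=1.06730 >1
  x=-5.272: |R|=1.04214 >1
  x=-5.202: |R|=1.03156 >1
Stable set (-5.0000, 0).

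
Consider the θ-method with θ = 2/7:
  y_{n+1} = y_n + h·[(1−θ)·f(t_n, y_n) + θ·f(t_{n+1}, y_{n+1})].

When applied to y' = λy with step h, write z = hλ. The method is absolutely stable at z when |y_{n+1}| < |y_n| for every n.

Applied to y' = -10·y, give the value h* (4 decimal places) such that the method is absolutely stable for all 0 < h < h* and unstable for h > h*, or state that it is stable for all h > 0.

(-4.6667,0); λ=-10 ⇒ h* = (14/3)/10 = 0.4667.

On y'=λy, z=hλ:
  y_{n+1} = y_n + z·[5/7·y_n + 2/7·y_{n+1}] ⇒ (1 − 2/7z)y_{n+1} = (1 + 5/7z)y_n
  ⇒ R(z) = (1 + 5/7z)/(1 − 2/7z).

Find x<0 with |R(x)|<1.
x=-1.59: |R|=0.0933
R=−1: 1+5/7x = −1+2/7x ⇒ -3/7x=2 ⇒ x=2/(-3/7)=-4.6667
Confirm numerically:
  x=-4.276: |R|=0.92464 <1
  x=-4.232: |R|=0.91568 <1
  x=-3.740: |R|=0.80801 <1
  x=-2.868: |R|=0.57632 <1
  x=-5.181: |R|=1.08887 >1
  x=-4.922: |R|=1.04548 >1
So |R|<1 on (-4.6667, 0).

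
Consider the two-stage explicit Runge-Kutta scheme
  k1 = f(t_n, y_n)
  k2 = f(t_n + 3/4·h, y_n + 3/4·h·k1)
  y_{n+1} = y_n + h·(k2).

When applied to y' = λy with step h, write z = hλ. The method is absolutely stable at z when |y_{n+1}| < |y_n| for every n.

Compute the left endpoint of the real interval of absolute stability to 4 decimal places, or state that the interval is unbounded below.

Test eqn y'=λy, z=hλ:
  k1=λy_n ⇒ h·k1=z·y_n;  k2=λ(1+3/4z)y_n ⇒ h·k2=z(1+3/4z)y_n
  y_{n+1}/y_n = 1 + z(1+3/4z) = 1 + z + 3/4z²
  R(z) = 1 + z + 3/4z².

Boundary: |R(x)|=1, x<0.
x=-1.5: |R|=1.1875
R=1: x+3/4x²=0 ⇒ x=−4/3=-1.3333; min R=1−1/(4·3/4)=0.6667>−1
Confirm numerically:
  x=-1.295: |R|=0.96277 <1
  x=-1.137: |R|=0.83258 <1
  x=-1.000: |R|=0.75000 <1
  x=-1.778: |R|=1.59296 >1
  x=-1.404: |R|=1.07441 >1
So |R|<1 on (-1.3333, 0).

left endpoint -1.3333.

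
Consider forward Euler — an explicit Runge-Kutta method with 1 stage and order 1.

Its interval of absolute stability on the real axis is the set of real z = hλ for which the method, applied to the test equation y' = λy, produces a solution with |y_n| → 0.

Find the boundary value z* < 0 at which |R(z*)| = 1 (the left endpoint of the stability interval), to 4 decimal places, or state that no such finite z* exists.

z* = -2.0000.

With y'=λy (z=hλ):
  order 1, 1-stage ⇒ R(z)=1+z
  (e.g. R(-1.1)=-0.10000, |R|=0.10000)

Need |R(x)|<1, x<0.
x=-1.1: |R|=0.1000
|R(-1.63)|=0.6300 |R(-1.59)|=0.5900 |R(-0.63)|=0.3700
Bisect:
  x_lo=-2.6346 |R|=1.6346  x_hi=-0.2647 |R|=0.7353
  mid=-1.44966 |R|=0.44966 →hi
  mid=-2.04213 |R|=1.04213 →lo
  mid=-1.74589 |R|=0.74589 →hi
  mid=-1.89401 |R|=0.89401 →hi
  mid=-1.96807 |R|=0.96807 →hi
  mid=-2.00510 |R|=1.00510 →lo
  mid=-1.98658 |R|=0.98658 →hi
  mid=-1.99584 |R|=0.99584 →hi
  mid=-2.00047 |R|=1.00047 →lo
  ...
  [-2.00003,-1.99989] ⇒ x*=-2.0000
Interval (-2.0000, 0).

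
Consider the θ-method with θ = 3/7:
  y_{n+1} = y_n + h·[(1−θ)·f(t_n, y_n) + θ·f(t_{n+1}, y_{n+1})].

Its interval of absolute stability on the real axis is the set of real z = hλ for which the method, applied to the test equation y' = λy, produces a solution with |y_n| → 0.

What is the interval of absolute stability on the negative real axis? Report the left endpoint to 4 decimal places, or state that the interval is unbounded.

(-14.0000, 0).

On y'=λy, z=hλ:
  y_{n+1} = y_n + z·[4/7·y_n + 3/7·y_{n+1}] ⇒ (1 − 3/7z)y_{n+1} = (1 + 4/7z)y_n
  ⇒ R(z) = (1 + 4/7z)/(1 − 3/7z).

Solve |R(x)|<1 on ℝ⁻.
x=-1.44: |R|=0.1095
R=−1: 1+4/7x = −1+3/7x ⇒ -1/7x=2 ⇒ x=2/(-1/7)=-14.0000
Confirm numerically:
  x=-13.785: |R|=0.99555 <1
  x=-13.186: |R|=0.98252 <1
  x=-10.393: |R|=0.90552 <1
  x=-14.493: |R|=1.00977 >1
  x=-14.376: |R|=1.00750 >1
  x=-14.246: |R|=1.00495 >1
Interval (-14.0000, 0).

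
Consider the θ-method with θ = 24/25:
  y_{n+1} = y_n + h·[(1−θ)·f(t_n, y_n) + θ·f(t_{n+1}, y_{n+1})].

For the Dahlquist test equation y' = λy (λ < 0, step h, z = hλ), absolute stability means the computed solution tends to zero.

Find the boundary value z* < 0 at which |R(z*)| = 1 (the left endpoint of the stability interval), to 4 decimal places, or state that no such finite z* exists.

Test eqn y'=λy, z=hλ:
  y_{n+1} = y_n + z·[1/25·y_n + 24/25·y_{n+1}] ⇒ (1 − 24/25z)y_{n+1} = (1 + 1/25z)y_n
  Hence R(z) = (1 + 1/25z)/(1 − 24/25z).

Need |R(x)|<1, x<0.
x=-1.56: |R|=0.3754
x=-2: |R|=0.3151
x=-10: |R|=0.0566
x=-100: |R|=0.0309
θ=24/25≥1/2 ⇒ |1+1/25x|<|1−24/25x| ∀x<0 ⇒ unbounded interval.

(−∞, 0) — no finite endpoint.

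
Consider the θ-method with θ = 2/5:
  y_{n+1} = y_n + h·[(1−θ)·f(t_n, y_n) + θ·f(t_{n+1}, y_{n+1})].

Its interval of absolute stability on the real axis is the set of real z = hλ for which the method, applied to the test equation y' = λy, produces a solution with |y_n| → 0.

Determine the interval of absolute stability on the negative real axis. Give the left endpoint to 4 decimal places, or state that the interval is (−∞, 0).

(-10.0000, 0).

On y'=λy, z=hλ:
  y_{n+1} = y_n + z·[3/5·y_n + 2/5·y_{n+1}] ⇒ (1 − 2/5z)y_{n+1} = (1 + 3/5z)y_n
  Hence R(z) = (1 + 3/5z)/(1 − 2/5z).

Need |R(x)|<1, x<0.
x=-1.64: |R|=0.0097
R=−1: 1+3/5x = −1+2/5x ⇒ -1/5x=2 ⇒ x=2/(-1/5)=-10.0000
Confirm numerically:
  x=-7.303: |R|=0.86244 <1
  x=-5.696: |R|=0.73743 <1
  x=-5.449: |R|=0.71374 <1
  x=-10.548: |R|=1.02100 >1
  x=-10.265: |R|=1.01038 >1
  x=-10.169: |R|=1.00667 >1
Stable set (-10.0000, 0).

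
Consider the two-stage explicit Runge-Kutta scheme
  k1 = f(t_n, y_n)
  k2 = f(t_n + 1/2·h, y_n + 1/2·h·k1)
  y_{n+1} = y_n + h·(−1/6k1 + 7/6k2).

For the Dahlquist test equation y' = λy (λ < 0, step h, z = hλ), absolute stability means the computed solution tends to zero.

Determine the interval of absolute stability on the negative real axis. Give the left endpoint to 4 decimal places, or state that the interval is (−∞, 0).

Set f=λy, z=hλ:
  k1=λy_n ⇒ h·k1=z·y_n;  k2=λ(1+1/2z)y_n ⇒ h·k2=z(1+1/2z)y_n
  y_{n+1}/y_n = 1 − 1/6z + 7/6z(1+1/2z) = 1 + z + 7/12z²
  Hence R(z) = 1 + z + 7/12z².

Need |R(x)|<1, x<0.
x=-1.44: |R|=0.7696
R=1: x+7/12x²=0 ⇒ x=−12/7=-1.7143; min R=1−1/(4·7/12)=0.5714>−1
Confirm numerically:
  x=-1.582: |R|=0.87792 <1
  x=-1.576: |R|=0.87287 <1
  x=-1.096: |R|=0.60471 <1
  x=-0.834: |R|=0.57174 <1
  x=-2.291: |R|=1.77073 >1
  x=-1.971: |R|=1.29516 >1
  x=-1.961: |R|=1.28222 >1
So |R|<1 on (-1.7143, 0).

(-1.7143, 0).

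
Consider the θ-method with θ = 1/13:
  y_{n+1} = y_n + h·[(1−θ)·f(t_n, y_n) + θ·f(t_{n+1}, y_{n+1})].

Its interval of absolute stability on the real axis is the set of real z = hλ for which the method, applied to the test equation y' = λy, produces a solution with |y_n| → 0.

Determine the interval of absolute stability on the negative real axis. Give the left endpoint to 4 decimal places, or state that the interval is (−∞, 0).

Test eqn y'=λy, z=hλ:
  y_{n+1} = y_n + z·[12/13·y_n + 1/13·y_{n+1}] ⇒ (1 − 1/13z)y_{n+1} = (1 + 12/13z)y_n
  Hence R(z) = (1 + 12/13z)/(1 − 1/13z).

Solve |R(x)|<1 on ℝ⁻.
x=-1.61: |R|=0.4326
R=−1: 1+12/13x = −1+1/13x ⇒ -11/13x=2 ⇒ x=2/(-11/13)=-2.3636
Confirm numerically:
  x=-1.936: |R|=0.68506 <1
  x=-1.409: |R|=0.27122 <1
  x=-1.219: |R|=0.11449 <1
  x=-2.817: |R|=1.31529 >1
  x=-2.688: |R|=1.22743 >1
  x=-2.584: |R|=1.15554 >1
Interval (-2.3636, 0).

(-2.3636, 0).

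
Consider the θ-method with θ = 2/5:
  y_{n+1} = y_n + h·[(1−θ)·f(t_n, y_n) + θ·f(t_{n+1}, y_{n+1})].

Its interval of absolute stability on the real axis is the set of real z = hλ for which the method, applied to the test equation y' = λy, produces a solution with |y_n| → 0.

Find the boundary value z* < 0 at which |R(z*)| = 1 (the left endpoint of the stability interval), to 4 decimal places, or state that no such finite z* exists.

Test eqn y'=λy, z=hλ:
  y_{n+1} = y_n + z·[3/5·y_n + 2/5·y_{n+1}] ⇒ (1 − 2/5z)y_{n+1} = (1 + 3/5z)y_n
  R(z) = (1 + 3/5z)/(1 − 2/5z).

Boundary: |R(x)|=1, x<0.
x=-1.54: |R|=0.0470
R=−1: 1+3/5x = −1+2/5x ⇒ -1/5x=2 ⇒ x=2/(-1/5)=-10.0000
Confirm numerically:
  x=-8.918: |R|=0.95262 <1
  x=-5.132: |R|=0.68108 <1
  x=-4.935: |R|=0.65938 <1
  x=-4.168: |R|=0.56269 <1
  x=-10.460: |R|=1.01775 >1
  x=-10.147: |R|=1.00581 >1
  x=-10.137: |R|=1.00542 >1
Stable set (-10.0000, 0).

left endpoint -10.0000.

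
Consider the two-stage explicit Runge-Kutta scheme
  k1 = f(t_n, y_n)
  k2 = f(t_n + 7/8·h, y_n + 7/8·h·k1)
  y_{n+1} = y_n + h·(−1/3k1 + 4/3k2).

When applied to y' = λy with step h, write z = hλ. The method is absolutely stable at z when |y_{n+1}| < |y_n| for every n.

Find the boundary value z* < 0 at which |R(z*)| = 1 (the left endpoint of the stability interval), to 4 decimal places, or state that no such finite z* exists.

left endpoint -0.8571.

Test eqn y'=λy, z=hλ:
  k1=λy_n ⇒ h·k1=z·y_n;  k2=λ(1+7/8z)y_n ⇒ h·k2=z(1+7/8z)y_n
  y_{n+1}/y_n = 1 − 1/3z + 4/3z(1+7/8z) = 1 + z + 7/6z²
  ⇒ R(z) = 1 + z + 7/6z².

Need |R(x)|<1, x<0.
x=-0.41: |R|=0.7861
R=1: x+7/6x²=0 ⇒ x=−6/7=-0.8571; min R=1−1/(4·7/6)=0.7857>−1
Confirm numerically:
  x=-0.780: |R|=0.92980 <1
  x=-0.445: |R|=0.78603 <1
  x=-0.388: |R|=0.78763 <1
  x=-1.186: |R|=1.45503 >1
  x=-1.118: |R|=1.34024 >1
Stable set (-0.8571, 0).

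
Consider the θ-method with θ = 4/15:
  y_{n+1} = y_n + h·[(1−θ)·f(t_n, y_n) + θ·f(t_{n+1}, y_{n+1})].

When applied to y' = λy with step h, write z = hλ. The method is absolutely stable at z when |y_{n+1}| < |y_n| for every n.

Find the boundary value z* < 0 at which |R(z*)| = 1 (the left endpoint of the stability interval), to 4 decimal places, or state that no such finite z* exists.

Test eqn y'=λy, z=hλ:
  y_{n+1} = y_n + z·[11/15·y_n + 4/15·y_{n+1}] ⇒ (1 − 4/15z)y_{n+1} = (1 + 11/15z)y_n
  ⇒ R(z) = (1 + 11/15z)/(1 − 4/15z).

Solve |R(x)|<1 on ℝ⁻.
x=-0.47: |R|=0.5823
R=−1: 1+11/15x = −1+4/15x ⇒ -7/15x=2 ⇒ x=2/(-7/15)=-4.2857
Confirm numerically:
  x=-3.697: |R|=0.86166 <1
  x=-3.141: |R|=0.70929 <1
  x=-2.365: |R|=0.45033 <1
  x=-4.626: |R|=1.07110 >1
  x=-4.395: |R|=1.02348 >1
  x=-4.343: |R|=1.01239 >1
So |R|<1 on (-4.2857, 0).

z* = -4.2857.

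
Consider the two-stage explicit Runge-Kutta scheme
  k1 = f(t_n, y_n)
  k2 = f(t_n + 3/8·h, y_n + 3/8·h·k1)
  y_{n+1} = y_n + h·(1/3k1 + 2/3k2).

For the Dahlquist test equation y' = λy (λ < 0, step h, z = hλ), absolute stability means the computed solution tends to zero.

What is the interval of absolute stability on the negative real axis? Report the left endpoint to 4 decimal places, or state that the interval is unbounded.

z∈(-4.0000,0).

On y'=λy, z=hλ:
  k1=λy_n ⇒ h·k1=z·y_n;  k2=λ(1+3/8z)y_n ⇒ h·k2=z(1+3/8z)y_n
  y_{n+1}/y_n = 1 + 1/3z + 2/3z(1+3/8z) = 1 + z + 1/4z²
  ⇒ R(z) = 1 + z + 1/4z².

Need |R(x)|<1, x<0.
x=-0.68: |R|=0.4356
R=1: x+1/4x²=0 ⇒ x=−4=-4.0000; min R=1−1/(4·1/4)=0.0000>−1
Confirm numerically:
  x=-3.606: |R|=0.64481 <1
  x=-2.560: |R|=0.07840 <1
  x=-2.452: |R|=0.05108 <1
  x=-2.168: |R|=0.00706 <1
  x=-4.521: |R|=1.58886 >1
  x=-4.416: |R|=1.45926 >1
  x=-4.172: |R|=1.17940 >1
Stable set (-4.0000, 0).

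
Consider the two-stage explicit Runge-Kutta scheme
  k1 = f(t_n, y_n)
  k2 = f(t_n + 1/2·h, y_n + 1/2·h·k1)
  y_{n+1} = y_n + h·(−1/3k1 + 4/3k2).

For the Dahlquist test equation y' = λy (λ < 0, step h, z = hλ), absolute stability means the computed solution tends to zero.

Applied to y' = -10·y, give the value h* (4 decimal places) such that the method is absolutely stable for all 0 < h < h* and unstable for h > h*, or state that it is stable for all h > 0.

(-1.5000,0); λ=-10 ⇒ h* = (3/2)/10 = 0.1500.

Test eqn y'=λy, z=hλ:
  k1=λy_n ⇒ h·k1=z·y_n;  k2=λ(1+1/2z)y_n ⇒ h·k2=z(1+1/2z)y_n
  y_{n+1}/y_n = 1 − 1/3z + 4/3z(1+1/2z) = 1 + z + 2/3z²
  ⇒ R(z) = 1 + z + 2/3z².

Need |R(x)|<1, x<0.
x=-1.4: |R|=0.9067
R=1: x+2/3x²=0 ⇒ x=−3/2=-1.5000; min R=1−1/(4·2/3)=0.6250>−1
Confirm numerically:
  x=-1.155: |R|=0.73435 <1
  x=-1.116: |R|=0.71430 <1
  x=-1.038: |R|=0.68030 <1
  x=-0.805: |R|=0.62702 <1
  x=-2.040: |R|=1.73440 >1
  x=-1.835: |R|=1.40982 >1
So |R|<1 on (-1.5000, 0).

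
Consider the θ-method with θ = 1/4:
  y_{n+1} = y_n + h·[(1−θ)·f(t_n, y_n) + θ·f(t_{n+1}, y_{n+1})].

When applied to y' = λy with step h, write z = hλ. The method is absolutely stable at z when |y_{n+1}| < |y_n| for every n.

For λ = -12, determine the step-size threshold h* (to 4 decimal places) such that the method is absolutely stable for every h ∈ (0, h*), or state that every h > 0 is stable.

On y'=λy, z=hλ:
  y_{n+1} = y_n + z·[3/4·y_n + 1/4·y_{n+1}] ⇒ (1 − 1/4z)y_{n+1} = (1 + 3/4z)y_n
  so R(z) = (1 + 3/4z)/(1 − 1/4z).

Boundary: |R(x)|=1, x<0.
x=-0.65: |R|=0.4409
R=−1: 1+3/4x = −1+1/4x ⇒ -1/2x=2 ⇒ x=2/(-1/2)=-4.0000
Confirm numerically:
  x=-3.140: |R|=0.75910 <1
  x=-3.115: |R|=0.75123 <1
  x=-3.112: |R|=0.75028 <1
  x=-2.706: |R|=0.61408 <1
  x=-4.414: |R|=1.09841 >1
  x=-4.397: |R|=1.09456 >1
Stable set (-4.0000, 0).

(-4.0000,0); λ=-12 ⇒ h* = (4)/12 = 0.3333.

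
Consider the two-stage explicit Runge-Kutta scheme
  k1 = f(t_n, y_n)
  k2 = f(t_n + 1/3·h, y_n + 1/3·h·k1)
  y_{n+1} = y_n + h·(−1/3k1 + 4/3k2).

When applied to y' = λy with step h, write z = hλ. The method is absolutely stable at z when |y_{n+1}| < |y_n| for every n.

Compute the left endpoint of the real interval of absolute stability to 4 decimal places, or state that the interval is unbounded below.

Set f=λy, z=hλ:
  k1=λy_n ⇒ h·k1=z·y_n;  k2=λ(1+1/3z)y_n ⇒ h·k2=z(1+1/3z)y_n
  y_{n+1}/y_n = 1 − 1/3z + 4/3z(1+1/3z) = 1 + z + 4/9z²
  Hence R(z) = 1 + z + 4/9z².

Find x<0 with |R(x)|<1.
x=-0.58: |R|=0.5695
R=1: x+4/9x²=0 ⇒ x=−9/4=-2.2500; min R=1−1/(4·4/9)=0.4375>−1
Confirm numerically:
  x=-2.173: |R|=0.92564 <1
  x=-2.116: |R|=0.87398 <1
  x=-1.679: |R|=0.57391 <1
  x=-0.908: |R|=0.45843 <1
  x=-2.617: |R|=1.42686 >1
  x=-2.433: |R|=1.19788 >1
  x=-2.345: |R|=1.09901 >1
So |R|<1 on (-2.2500, 0).

left endpoint -2.2500.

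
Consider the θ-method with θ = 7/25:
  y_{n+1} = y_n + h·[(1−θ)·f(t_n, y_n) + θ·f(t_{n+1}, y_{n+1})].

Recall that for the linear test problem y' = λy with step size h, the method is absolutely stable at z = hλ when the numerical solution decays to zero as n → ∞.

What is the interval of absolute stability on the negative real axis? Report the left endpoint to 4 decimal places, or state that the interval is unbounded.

(-4.5455, 0).

With y'=λy (z=hλ):
  y_{n+1} = y_n + z·[18/25·y_n + 7/25·y_{n+1}] ⇒ (1 − 7/25z)y_{n+1} = (1 + 18/25z)y_n
  so R(z) = (1 + 18/25z)/(1 − 7/25z).

Need |R(x)|<1, x<0.
x=-1: |R|=0.2188
R=−1: 1+18/25x = −1+7/25x ⇒ -11/25x=2 ⇒ x=2/(-11/25)=-4.5455
Confirm numerically:
  x=-4.313: |R|=0.95367 <1
  x=-3.659: |R|=0.80734 <1
  x=-3.124: |R|=0.66638 <1
  x=-5.125: |R|=1.10472 >1
  x=-4.955: |R|=1.07548 >1
  x=-4.845: |R|=1.05593 >1
Stable set (-4.5455, 0).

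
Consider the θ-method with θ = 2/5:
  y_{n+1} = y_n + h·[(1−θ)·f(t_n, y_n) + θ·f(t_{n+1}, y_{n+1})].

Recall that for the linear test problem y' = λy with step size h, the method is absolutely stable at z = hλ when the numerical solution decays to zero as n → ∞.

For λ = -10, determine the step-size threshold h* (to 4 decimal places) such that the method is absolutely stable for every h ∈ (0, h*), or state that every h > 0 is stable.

On y'=λy, z=hλ:
  y_{n+1} = y_n + z·[3/5·y_n + 2/5·y_{n+1}] ⇒ (1 − 2/5z)y_{n+1} = (1 + 3/5z)y_n
  ⇒ R(z) = (1 + 3/5z)/(1 − 2/5z).

Need |R(x)|<1, x<0.
x=-1.26: |R|=0.1622
R=−1: 1+3/5x = −1+2/5x ⇒ -1/5x=2 ⇒ x=2/(-1/5)=-10.0000
Confirm numerically:
  x=-8.871: |R|=0.95036 <1
  x=-8.417: |R|=0.92750 <1
  x=-7.849: |R|=0.89608 <1
  x=-10.451: |R|=1.01741 >1
  x=-10.367: |R|=1.01426 >1
Stable set (-10.0000, 0).

(-10.0000,0); λ=-10 ⇒ h* = (10)/10 = 1.0000.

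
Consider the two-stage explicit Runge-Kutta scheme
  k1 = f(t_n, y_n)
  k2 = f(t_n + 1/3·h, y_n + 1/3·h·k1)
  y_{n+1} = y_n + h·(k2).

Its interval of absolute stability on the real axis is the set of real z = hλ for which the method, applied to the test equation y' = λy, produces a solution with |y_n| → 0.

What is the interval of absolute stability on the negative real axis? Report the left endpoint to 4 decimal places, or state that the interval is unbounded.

Test eqn y'=λy, z=hλ:
  k1=λy_n ⇒ h·k1=z·y_n;  k2=λ(1+1/3z)y_n ⇒ h·k2=z(1+1/3z)y_n
  y_{n+1}/y_n = 1 + z(1+1/3z) = 1 + z + 1/3z²
  ⇒ R(z) = 1 + z + 1/3z².

Solve |R(x)|<1 on ℝ⁻.
x=-1.16: |R|=0.2885
R=1: x+1/3x²=0 ⇒ x=−3=-3.0000; min R=1−1/(4·1/3)=0.2500>−1
Confirm numerically:
  x=-2.858: |R|=0.86472 <1
  x=-2.422: |R|=0.53336 <1
  x=-1.716: |R|=0.26555 <1
  x=-3.399: |R|=1.45207 >1
  x=-3.142: |R|=1.14872 >1
  x=-3.076: |R|=1.07793 >1
Interval (-3.0000, 0).

z∈(-3.0000,0).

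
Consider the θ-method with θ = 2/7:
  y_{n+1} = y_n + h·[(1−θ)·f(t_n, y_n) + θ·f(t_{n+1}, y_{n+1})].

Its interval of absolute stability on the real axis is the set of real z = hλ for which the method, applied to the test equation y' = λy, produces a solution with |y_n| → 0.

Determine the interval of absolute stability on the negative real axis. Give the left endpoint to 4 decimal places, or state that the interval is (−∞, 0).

(-4.6667, 0).

On y'=λy, z=hλ:
  y_{n+1} = y_n + z·[5/7·y_n + 2/7·y_{n+1}] ⇒ (1 − 2/7z)y_{n+1} = (1 + 5/7z)y_n
  so R(z) = (1 + 5/7z)/(1 − 2/7z).

Find x<0 with |R(x)|<1.
x=-1.59: |R|=0.0933
R=−1: 1+5/7x = −1+2/7x ⇒ -3/7x=2 ⇒ x=2/(-3/7)=-4.6667
Confirm numerically:
  x=-3.993: |R|=0.86514 <1
  x=-3.909: |R|=0.84661 <1
  x=-3.629: |R|=0.78167 <1
  x=-5.253: |R|=1.10048 >1
  x=-4.933: |R|=1.04737 >1
  x=-4.727: |R|=1.01100 >1
So |R|<1 on (-4.6667, 0).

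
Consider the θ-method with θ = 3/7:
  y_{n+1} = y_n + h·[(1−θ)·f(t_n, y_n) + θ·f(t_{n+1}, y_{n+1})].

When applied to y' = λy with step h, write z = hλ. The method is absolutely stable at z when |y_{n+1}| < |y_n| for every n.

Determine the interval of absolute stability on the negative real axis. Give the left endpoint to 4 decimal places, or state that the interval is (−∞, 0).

Set f=λy, z=hλ:
  y_{n+1} = y_n + z·[4/7·y_n + 3/7·y_{n+1}] ⇒ (1 − 3/7z)y_{n+1} = (1 + 4/7z)y_n
  ⇒ R(z) = (1 + 4/7z)/(1 − 3/7z).

Need |R(x)|<1, x<0.
x=-1.19: |R|=0.2119
R=−1: 1+4/7x = −1+3/7x ⇒ -1/7x=2 ⇒ x=2/(-1/7)=-14.0000
Confirm numerically:
  x=-13.319: |R|=0.98550 <1
  x=-10.262: |R|=0.90107 <1
  x=-7.843: |R|=0.79832 <1
  x=-6.721: |R|=0.73203 <1
  x=-14.395: |R|=1.00787 >1
  x=-14.277: |R|=1.00556 >1
Interval (-14.0000, 0).

(-14.0000, 0).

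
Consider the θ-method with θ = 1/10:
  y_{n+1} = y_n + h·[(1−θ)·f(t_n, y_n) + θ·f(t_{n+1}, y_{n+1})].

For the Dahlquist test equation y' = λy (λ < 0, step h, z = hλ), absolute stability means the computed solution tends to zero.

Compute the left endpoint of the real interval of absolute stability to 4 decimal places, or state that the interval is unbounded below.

On y'=λy, z=hλ:
  y_{n+1} = y_n + z·[9/10·y_n + 1/10·y_{n+1}] ⇒ (1 − 1/10z)y_{n+1} = (1 + 9/10z)y_n
  ⇒ R(z) = (1 + 9/10z)/(1 − 1/10z).

Need |R(x)|<1, x<0.
x=-0.69: |R|=0.3545
R=−1: 1+9/10x = −1+1/10x ⇒ -4/5x=2 ⇒ x=2/(-4/5)=-2.5000
Confirm numerically:
  x=-2.335: |R|=0.89299 <1
  x=-1.655: |R|=0.41999 <1
  x=-1.275: |R|=0.13082 <1
  x=-1.076: |R|=0.02853 <1
  x=-3.031: |R|=1.32599 >1
  x=-2.722: |R|=1.13960 >1
Stable set (-2.5000, 0).

left endpoint -2.5000.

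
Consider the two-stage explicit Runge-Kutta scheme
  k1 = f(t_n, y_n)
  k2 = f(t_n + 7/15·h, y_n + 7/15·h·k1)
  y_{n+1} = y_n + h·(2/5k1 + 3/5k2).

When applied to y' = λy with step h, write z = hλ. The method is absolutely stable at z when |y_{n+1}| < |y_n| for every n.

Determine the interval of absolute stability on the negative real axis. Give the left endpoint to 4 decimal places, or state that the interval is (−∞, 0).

Test eqn y'=λy, z=hλ:
  k1=λy_n ⇒ h·k1=z·y_n;  k2=λ(1+7/15z)y_n ⇒ h·k2=z(1+7/15z)y_n
  y_{n+1}/y_n = 1 + 2/5z + 3/5z(1+7/15z) = 1 + z + 7/25z²
  R(z) = 1 + z + 7/25z².

Need |R(x)|<1, x<0.
x=-0.98: |R|=0.2889
R=1: x+7/25x²=0 ⇒ x=−25/7=-3.5714; min R=1−1/(4·7/25)=0.1071>−1
Confirm numerically:
  x=-2.179: |R|=0.15045 <1
  x=-2.019: |R|=0.12238 <1
  x=-1.655: |R|=0.11193 <1
  x=-4.092: |R|=1.59645 >1
  x=-3.860: |R|=1.31189 >1
  x=-3.763: |R|=1.20185 >1
Interval (-3.5714, 0).

(-3.5714, 0).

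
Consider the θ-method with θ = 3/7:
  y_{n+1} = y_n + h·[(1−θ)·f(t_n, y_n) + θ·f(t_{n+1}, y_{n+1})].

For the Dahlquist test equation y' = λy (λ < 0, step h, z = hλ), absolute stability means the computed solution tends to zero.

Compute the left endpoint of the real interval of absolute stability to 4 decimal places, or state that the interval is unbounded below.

On y'=λy, z=hλ:
  y_{n+1} = y_n + z·[4/7·y_n + 3/7·y_{n+1}] ⇒ (1 − 3/7z)y_{n+1} = (1 + 4/7z)y_n
  so R(z) = (1 + 4/7z)/(1 − 3/7z).

Find x<0 with |R(x)|<1.
x=-1.34: |R|=0.1488
R=−1: 1+4/7x = −1+3/7x ⇒ -1/7x=2 ⇒ x=2/(-1/7)=-14.0000
Confirm numerically:
  x=-13.296: |R|=0.98499 <1
  x=-11.788: |R|=0.94779 <1
  x=-11.467: |R|=0.93882 <1
  x=-14.343: |R|=1.00686 >1
  x=-14.273: |R|=1.00548 >1
  x=-14.025: |R|=1.00051 >1
Interval (-14.0000, 0).

z* = -14.0000.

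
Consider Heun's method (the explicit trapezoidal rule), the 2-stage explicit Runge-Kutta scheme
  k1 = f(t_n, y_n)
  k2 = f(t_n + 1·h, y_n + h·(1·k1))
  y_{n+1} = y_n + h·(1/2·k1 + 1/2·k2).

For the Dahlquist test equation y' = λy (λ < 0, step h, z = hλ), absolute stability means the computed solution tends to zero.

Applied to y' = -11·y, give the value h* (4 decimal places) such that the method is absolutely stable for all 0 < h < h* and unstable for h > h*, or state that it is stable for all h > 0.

Set f=λy, z=hλ:
  order 2, 2-stage ⇒ R(z)=1+z+z^2/2
  (e.g. R(-1.71)=0.75205, |R|=0.75205)

Solve |R(x)|<1 on ℝ⁻.
x=-1.71: |R|=0.7520
|R(-2.24)|=1.2688 |R(-1.2)|=0.5200 |R(-0.68)|=0.5512
Bisect:
  x_lo=-2.6385 |R|=1.8423  x_hi=-0.3314 |R|=0.7235
  mid=-1.48493 |R|=0.61758 →hi
  mid=-2.06171 |R|=1.06361 →lo
  mid=-1.77332 |R|=0.79901 →hi
  mid=-1.91751 |R|=0.92092 →hi
  mid=-1.98961 |R|=0.98967 →hi
  mid=-2.02566 |R|=1.02599 →lo
  mid=-2.00764 |R|=1.00767 →lo
  ...
  [-2.00003,-1.99989] ⇒ x*=-2.0000
Interval (-2.0000, 0).

(-2.0000,0); λ=-11 ⇒ h* = 0.1818.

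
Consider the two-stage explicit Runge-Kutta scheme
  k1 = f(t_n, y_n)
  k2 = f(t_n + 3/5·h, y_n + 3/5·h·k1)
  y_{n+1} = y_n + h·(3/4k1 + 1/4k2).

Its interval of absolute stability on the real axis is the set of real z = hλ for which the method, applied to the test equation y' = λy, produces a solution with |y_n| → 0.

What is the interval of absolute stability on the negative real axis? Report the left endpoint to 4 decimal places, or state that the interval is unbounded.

With y'=λy (z=hλ):
  k1=λy_n ⇒ h·k1=z·y_n;  k2=λ(1+3/5z)y_n ⇒ h·k2=z(1+3/5z)y_n
  y_{n+1}/y_n = 1 + 3/4z + 1/4z(1+3/5z) = 1 + z + 3/20z²
  Hence R(z) = 1 + z + 3/20z².

Boundary: |R(x)|=1, x<0.
x=-1.56: |R|=0.1950
R=1: x+3/20x²=0 ⇒ x=−20/3=-6.6667; min R=1−1/(4·3/20)=-0.6667>−1
Confirm numerically:
  x=-6.636: |R|=0.96947 <1
  x=-4.970: |R|=0.26487 <1
  x=-4.803: |R|=0.34268 <1
  x=-3.504: |R|=0.66230 <1
  x=-6.975: |R|=1.32259 >1
  x=-6.955: |R|=1.30080 >1
Interval (-6.6667, 0).

(-6.6667, 0).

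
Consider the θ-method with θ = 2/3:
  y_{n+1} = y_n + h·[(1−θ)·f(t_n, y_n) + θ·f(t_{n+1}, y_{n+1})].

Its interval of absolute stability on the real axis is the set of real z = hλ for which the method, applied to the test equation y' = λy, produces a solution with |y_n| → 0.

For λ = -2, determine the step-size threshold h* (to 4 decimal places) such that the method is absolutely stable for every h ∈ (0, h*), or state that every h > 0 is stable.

Test eqn y'=λy, z=hλ:
  y_{n+1} = y_n + z·[1/3·y_n + 2/3·y_{n+1}] ⇒ (1 − 2/3z)y_{n+1} = (1 + 1/3z)y_n
  R(z) = (1 + 1/3z)/(1 − 2/3z).

Find x<0 with |R(x)|<1.
x=-1.17: |R|=0.3427
x=-2: |R|=0.1429
x=-10: |R|=0.3043
x=-100: |R|=0.4778
θ=2/3≥1/2 ⇒ |1+1/3x|<|1−2/3x| ∀x<0 ⇒ stable on all of ℝ⁻.

unbounded; (−∞, 0). Any h>0 works for λ=-2.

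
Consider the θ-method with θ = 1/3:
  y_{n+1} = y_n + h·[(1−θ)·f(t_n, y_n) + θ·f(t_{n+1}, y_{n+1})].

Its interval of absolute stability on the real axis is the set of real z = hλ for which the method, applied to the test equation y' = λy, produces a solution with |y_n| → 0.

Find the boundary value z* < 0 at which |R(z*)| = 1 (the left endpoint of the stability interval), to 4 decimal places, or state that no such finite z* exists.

left endpoint -6.0000.

Set f=λy, z=hλ:
  y_{n+1} = y_n + z·[2/3·y_n + 1/3·y_{n+1}] ⇒ (1 − 1/3z)y_{n+1} = (1 + 2/3z)y_n
  ⇒ R(z) = (1 + 2/3z)/(1 − 1/3z).

Solve |R(x)|<1 on ℝ⁻.
x=-1.32: |R|=0.0833
R=−1: 1+2/3x = −1+1/3x ⇒ -1/3x=2 ⇒ x=2/(-1/3)=-6.0000
Confirm numerically:
  x=-5.337: |R|=0.92047 <1
  x=-5.160: |R|=0.89706 <1
  x=-4.407: |R|=0.78493 <1
  x=-4.277: |R|=0.76323 <1
  x=-6.544: |R|=1.05700 >1
  x=-6.411: |R|=1.04367 >1
  x=-6.336: |R|=1.03599 >1
So |R|<1 on (-6.0000, 0).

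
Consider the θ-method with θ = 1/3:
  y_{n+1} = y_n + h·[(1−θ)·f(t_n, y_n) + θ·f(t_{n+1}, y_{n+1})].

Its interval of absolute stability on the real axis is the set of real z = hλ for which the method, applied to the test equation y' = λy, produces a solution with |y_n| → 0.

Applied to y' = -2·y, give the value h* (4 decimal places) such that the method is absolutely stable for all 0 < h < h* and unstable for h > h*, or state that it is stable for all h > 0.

Test eqn y'=λy, z=hλ:
  y_{n+1} = y_n + z·[2/3·y_n + 1/3·y_{n+1}] ⇒ (1 − 1/3z)y_{n+1} = (1 + 2/3z)y_n
  Hence R(z) = (1 + 2/3z)/(1 − 1/3z).

Boundary: |R(x)|=1, x<0.
x=-1.25: |R|=0.1176
R=−1: 1+2/3x = −1+1/3x ⇒ -1/3x=2 ⇒ x=2/(-1/3)=-6.0000
Confirm numerically:
  x=-5.400: |R|=0.92857 <1
  x=-4.217: |R|=0.75294 <1
  x=-3.882: |R|=0.69224 <1
  x=-2.907: |R|=0.47638 <1
  x=-6.445: |R|=1.04711 >1
  x=-6.414: |R|=1.04398 >1
Interval (-6.0000, 0).

(-6.0000,0); λ=-2 ⇒ h* = (6)/2 = 3.0000.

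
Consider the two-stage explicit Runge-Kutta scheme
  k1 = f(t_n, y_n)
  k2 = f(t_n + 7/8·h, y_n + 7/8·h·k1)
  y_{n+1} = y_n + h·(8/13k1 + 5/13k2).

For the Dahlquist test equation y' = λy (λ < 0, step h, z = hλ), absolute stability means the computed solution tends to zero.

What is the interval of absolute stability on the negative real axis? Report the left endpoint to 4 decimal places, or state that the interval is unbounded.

Test eqn y'=λy, z=hλ:
  k1=λy_n ⇒ h·k1=z·y_n;  k2=λ(1+7/8z)y_n ⇒ h·k2=z(1+7/8z)y_n
  y_{n+1}/y_n = 1 + 8/13z + 5/13z(1+7/8z) = 1 + z + 35/104z²
  R(z) = 1 + z + 35/104z².

Solve |R(x)|<1 on ℝ⁻.
x=-0.69: |R|=0.4702
R=1: x+35/104x²=0 ⇒ x=−104/35=-2.9714; min R=1−1/(4·35/104)=0.2571>−1
Confirm numerically:
  x=-2.765: |R|=0.80791 <1
  x=-2.245: |R|=0.45116 <1
  x=-1.190: |R|=0.28657 <1
  x=-3.429: |R|=1.52803 >1
  x=-3.186: |R|=1.23007 >1
Stable set (-2.9714, 0).

(-2.9714, 0).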